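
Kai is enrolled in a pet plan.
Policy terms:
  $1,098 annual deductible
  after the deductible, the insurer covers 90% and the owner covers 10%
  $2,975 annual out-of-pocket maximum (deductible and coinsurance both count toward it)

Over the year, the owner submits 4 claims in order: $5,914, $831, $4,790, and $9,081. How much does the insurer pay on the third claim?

Claim 1 — $5,914: $1,098 to deductible, leaving $4,816; 10% of $4,816 = $481.60. Cost to owner: $1,579.60. OOP to date $1,579.60. Insurer: $5,914 − $1,579.60 = $4,334.40.
Claim 2 — $831: 10% coinsurance on $831 = $83.10. Owner owes $83.10 (running OOP $1,662.70). Plan pays $831 − $83.10 = $747.90.
Claim 3 — $4,790: deductible already satisfied, so owner's share is 10% × $4,790 = $479. Cost to owner: $479. OOP to date $2,141.70. Plan pays $4,790 − $479 = $4,311.

$4,311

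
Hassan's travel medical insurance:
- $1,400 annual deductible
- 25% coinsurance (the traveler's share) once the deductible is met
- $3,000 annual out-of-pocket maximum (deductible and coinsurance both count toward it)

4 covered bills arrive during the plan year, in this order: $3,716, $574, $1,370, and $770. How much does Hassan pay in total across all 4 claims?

Claim 1 ($3,716): $1,400 finishes the deductible; $2,316 goes to coinsurance; traveler's 25% is $579. Traveler pays $1,979; OOP now $1,979.
Claim 2 ($574): 25% coinsurance on $574 = $143.50. Traveler owes $143.50 (running OOP $2,122.50).
Claim 3 ($1,370): 25% coinsurance on $1,370 = $342.50. Traveler owes $342.50 (running OOP $2,465).
Claim 4 ($770): 25% coinsurance on $770 = $192.50. Cost to traveler: $192.50. OOP to date $2,657.50.
Summing the traveler's payments: $1,979 + $143.50 + $342.50 + $192.50 = $2,657.50.

$2,657.50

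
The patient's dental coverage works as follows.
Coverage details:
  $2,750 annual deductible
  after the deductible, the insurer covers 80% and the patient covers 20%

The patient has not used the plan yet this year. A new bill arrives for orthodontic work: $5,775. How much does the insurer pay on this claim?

The full $2,750 deductible is still open; $2,750 of this bill applies to it.
That leaves $5,775 − $2,750 = $3,025 for coinsurance.
Patient's 20% share of $3,025 is $605.
So the patient owes $2,750 + $605 = $3,355.
Insurer pays the balance: $5,775 − $3,355 = $2,420.

$2,420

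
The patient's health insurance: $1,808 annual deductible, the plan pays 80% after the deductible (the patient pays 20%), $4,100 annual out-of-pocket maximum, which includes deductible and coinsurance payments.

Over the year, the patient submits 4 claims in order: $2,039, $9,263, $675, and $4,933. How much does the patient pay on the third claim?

$135

Claim 1 — $2,039: $1,808 finishes the deductible; $231 goes to coinsurance; 20% of $231 = $46.20. Patient owes $1,854.20 (running OOP $1,854.20).
Claim 2 — $9,263: deductible already satisfied, so patient's share is 20% × $9,263 = $1,852.60. Patient pays $1,852.60; OOP now $3,706.80.
Claim 3 — $675: deductible already satisfied, so patient's share is 20% × $675 = $135. Patient owes $135 (running OOP $3,841.80).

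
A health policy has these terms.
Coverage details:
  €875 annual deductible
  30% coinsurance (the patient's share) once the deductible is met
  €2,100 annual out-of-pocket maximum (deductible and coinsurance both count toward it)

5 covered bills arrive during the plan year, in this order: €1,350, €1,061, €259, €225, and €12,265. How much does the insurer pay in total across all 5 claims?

€13,060

Claim 1 (€1,350): deductible takes €875, €475 remains; patient's 30% is €142.50. Patient owes €1,017.50 (running OOP €1,017.50). Plan pays €1,350 − €1,017.50 = €332.50.
Claim 2 (€1,061): deductible already satisfied, so patient's share is 30% × €1,061 = €318.30. Patient pays €318.30; OOP now €1,335.80. Plan pays €1,061 − €318.30 = €742.70.
Claim 3 (€259): 30% coinsurance on €259 = €77.70. Patient owes €77.70 (running OOP €1,413.50). Plan pays €259 − €77.70 = €181.30.
Claim 4 (€225): 30% coinsurance on €225 = €67.50. Patient pays €67.50; OOP now €1,481. Insurer: €225 − €67.50 = €157.50.
Claim 5 (€12,265): 30% coinsurance on €12,265 = €3,679.50. Adding that to €1,481 gives €5,160.50, past the €2,100 cap; patient pays only €2,100 − €1,481 = €619. Insurer: €12,265 − €619 = €11,646.
Insurer total = bills − patient's total = €15,160 − €2,100 = €13,060.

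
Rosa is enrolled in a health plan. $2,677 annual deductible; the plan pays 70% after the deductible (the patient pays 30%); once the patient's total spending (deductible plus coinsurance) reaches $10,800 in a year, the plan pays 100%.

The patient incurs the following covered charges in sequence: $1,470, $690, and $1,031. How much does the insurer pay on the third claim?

$359.80

Claim 1 — $1,470: entire amount goes to the deductible. Cost to patient: $1,470. OOP to date $1,470. Plan pays $1,470 − $1,470 = $0.
Claim 2 — $690: entire amount goes to the deductible. Cost to patient: $690. OOP to date $2,160. Plan pays $690 − $690 = $0.
Claim 3 — $1,031: $517 finishes the deductible; $514 goes to coinsurance; coinsurance $514 × 30% = $154.20. Patient pays $671.20; OOP now $2,831.20. Plan pays $1,031 − $671.20 = $359.80.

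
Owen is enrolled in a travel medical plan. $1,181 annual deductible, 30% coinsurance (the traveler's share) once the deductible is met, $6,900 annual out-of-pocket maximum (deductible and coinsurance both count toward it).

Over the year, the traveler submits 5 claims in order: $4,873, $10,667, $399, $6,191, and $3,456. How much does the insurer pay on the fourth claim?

$4,899.40

Claim 1 ($4,873): $1,181 to deductible, leaving $3,692; 30% of $3,692 = $1,107.60. Traveler pays $2,288.60; OOP now $2,288.60. Insurer: $4,873 − $2,288.60 = $2,584.40.
Claim 2 ($10,667): 30% coinsurance on $10,667 = $3,200.10. Traveler pays $3,200.10; OOP now $5,488.70. Plan pays $10,667 − $3,200.10 = $7,466.90.
Claim 3 ($399): deductible met; 30% of $399 = $119.70. Traveler pays $119.70; OOP now $5,608.40. Insurer: $399 − $119.70 = $279.30.
Claim 4 ($6,191): deductible met; 30% of $6,191 = $1,857.30. Adding that to $5,608.40 gives $7,465.70, past the $6,900 cap; traveler pays only $6,900 − $5,608.40 = $1,291.60. Plan pays $6,191 − $1,291.60 = $4,899.40.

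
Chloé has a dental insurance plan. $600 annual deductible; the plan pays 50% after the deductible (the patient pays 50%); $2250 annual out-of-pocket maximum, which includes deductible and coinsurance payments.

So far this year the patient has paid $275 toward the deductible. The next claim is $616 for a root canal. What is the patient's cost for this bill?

$470.50

Remaining deductible: $600 − $275 = $325.
The remaining $291 (= $616 − $325) moves to coinsurance.
Patient's 50% share of $291 is $145.50.
That puts the patient's cost at $325 + $145.50 = $470.50 before any cap.
Year-to-date out-of-pocket becomes $275 + $470.50 = $745.50, still under the $2250 maximum, so no cap applies.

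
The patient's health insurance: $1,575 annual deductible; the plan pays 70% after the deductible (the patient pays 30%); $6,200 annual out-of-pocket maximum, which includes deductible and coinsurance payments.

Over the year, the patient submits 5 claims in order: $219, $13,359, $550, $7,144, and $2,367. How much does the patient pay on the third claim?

Claim 1 — $219: entire amount goes to the deductible. Cost to patient: $219. OOP to date $219.
Claim 2 — $13,359: $1,356 finishes the deductible; $12,003 goes to coinsurance; patient's 30% is $3,600.90. Patient owes $4,956.90 (running OOP $5,175.90).
Claim 3 — $550: deductible met; 30% of $550 = $165. Patient pays $165; OOP now $5,340.90.

$165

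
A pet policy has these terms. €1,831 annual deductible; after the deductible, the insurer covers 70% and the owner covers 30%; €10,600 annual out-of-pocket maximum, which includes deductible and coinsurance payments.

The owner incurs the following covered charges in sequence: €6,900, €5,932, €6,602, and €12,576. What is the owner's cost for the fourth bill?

#1 (€6,900): €1,831 finishes the deductible; €5,069 goes to coinsurance; owner's 30% is €1,520.70. Owner pays €3,351.70; OOP now €3,351.70.
#2 (€5,932): 30% coinsurance on €5,932 = €1,779.60. Owner pays €1,779.60; OOP now €5,131.30.
#3 (€6,602): 30% coinsurance on €6,602 = €1,980.60. Cost to owner: €1,980.60. OOP to date €7,111.90.
#4 (€12,576): deductible already satisfied, so owner's share is 30% × €12,576 = €3,772.80. Adding that to €7,111.90 gives €10,884.70, past the €10,600 cap; owner pays only €10,600 − €7,111.90 = €3,488.10.

€3,488.10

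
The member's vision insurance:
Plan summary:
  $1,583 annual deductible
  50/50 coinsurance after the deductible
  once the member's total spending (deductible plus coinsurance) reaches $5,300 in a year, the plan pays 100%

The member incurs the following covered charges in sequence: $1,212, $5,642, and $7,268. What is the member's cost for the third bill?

$1,081.50

#1 ($1,212): all of it applies to the deductible. Cost to member: $1,212. OOP to date $1,212.
#2 ($5,642): $371 to deductible, leaving $5,271; 50% of $5,271 = $2,635.50. Member owes $3,006.50 (running OOP $4,218.50).
#3 ($7,268): deductible met; 50% of $7,268 = $3,634. OOP would hit $7,852.50 > $5,300, so the cap limits the member to $5,300 − $4,218.50 = $1,081.50.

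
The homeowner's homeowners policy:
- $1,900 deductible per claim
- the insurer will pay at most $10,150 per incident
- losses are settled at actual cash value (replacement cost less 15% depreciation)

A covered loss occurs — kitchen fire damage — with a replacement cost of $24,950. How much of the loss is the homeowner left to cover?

$14,800

At 15% depreciation, ACV = $24,950 − $3,742.50 = $21,207.50.
After the deductible, $21,207.50 − $1,900 = $19,307.50 remains.
Since $19,307.50 > $10,150, the payout is capped at $10,150.
Out of pocket: $24,950 − $10,150 = $14,800.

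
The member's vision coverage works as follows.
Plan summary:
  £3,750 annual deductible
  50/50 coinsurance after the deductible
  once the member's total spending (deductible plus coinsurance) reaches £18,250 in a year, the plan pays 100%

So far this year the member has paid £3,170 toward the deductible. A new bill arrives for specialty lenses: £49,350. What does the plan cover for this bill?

£3,170 of the £3,750 deductible is already met, leaving £580.
That leaves £49,350 − £580 = £48,770 for coinsurance.
50% of £48,770 = £24,385 falls to the member.
Member responsibility before any cap: £580 + £24,385 = £24,965.
Adding £24,965 to the £3,170 already spent would give £28,135, which exceeds the £18,250 cap; the member pays just £18,250 − £3,170 = £15,080.
The insurer covers the remainder: £49,350 − £15,080 = £34,270.

£34,270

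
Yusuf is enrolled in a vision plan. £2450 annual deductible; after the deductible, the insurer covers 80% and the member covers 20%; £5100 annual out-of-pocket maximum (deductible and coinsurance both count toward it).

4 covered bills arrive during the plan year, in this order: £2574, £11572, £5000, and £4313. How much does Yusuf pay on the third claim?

#1 (£2574): £2450 to deductible, leaving £124; coinsurance £124 × 20% = £24.80. Member pays £2474.80; OOP now £2474.80.
#2 (£11572): deductible already satisfied, so member's share is 20% × £11572 = £2314.40. Cost to member: £2314.40. OOP to date £4789.20.
#3 (£5000): deductible met; 20% of £5000 = £1000. That would push OOP to £5789.20, over the £5100 cap, so member pays £5100 − £4789.20 = £310.80.

£310.80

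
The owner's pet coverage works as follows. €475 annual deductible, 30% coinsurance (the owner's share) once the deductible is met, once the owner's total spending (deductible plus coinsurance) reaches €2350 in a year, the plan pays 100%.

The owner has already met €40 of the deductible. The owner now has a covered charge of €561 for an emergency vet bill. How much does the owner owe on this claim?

€40 of the €475 deductible is already met, leaving €435.
After the €435 deductible portion, €561 − €435 = €126 is subject to coinsurance.
Owner's 30% share of €126 is €37.80.
Owner responsibility before any cap: €435 + €37.80 = €472.80.
Cumulative spending €40 + €472.80 = €512.80 stays under the €2350 maximum.

€472.80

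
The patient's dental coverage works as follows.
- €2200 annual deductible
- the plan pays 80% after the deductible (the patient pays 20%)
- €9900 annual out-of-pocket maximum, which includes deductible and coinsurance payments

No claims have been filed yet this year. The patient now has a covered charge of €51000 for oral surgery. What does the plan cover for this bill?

€41100

Nothing has been paid toward the €2200 deductible, so the first €2200 of this charge is applied there.
After the €2200 deductible portion, €51000 − €2200 = €48800 is subject to coinsurance.
Coinsurance: €48800 × 20% = €9760.
So the patient owes €2200 + €9760 = €11960 before any cap.
That would bring total out-of-pocket to €11960, past the €9900 cap. The patient is capped at €9900 − €0 = €9900 on this claim.
The insurer covers the remainder: €51000 − €9900 = €41100.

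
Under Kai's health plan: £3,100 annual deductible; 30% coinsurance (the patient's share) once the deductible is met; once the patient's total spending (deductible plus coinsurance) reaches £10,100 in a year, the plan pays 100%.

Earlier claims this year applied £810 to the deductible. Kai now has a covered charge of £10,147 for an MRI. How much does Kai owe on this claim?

£4,647.10

£810 of the £3,100 deductible is already met, leaving £2,290.
The remaining £7,857 (= £10,147 − £2,290) moves to coinsurance.
Patient's 30% share of £7,857 is £2,357.10.
So the patient owes £2,290 + £2,357.10 = £4,647.10 before any cap.
Cumulative spending £810 + £4,647.10 = £5,457.10 stays under the £10,100 maximum.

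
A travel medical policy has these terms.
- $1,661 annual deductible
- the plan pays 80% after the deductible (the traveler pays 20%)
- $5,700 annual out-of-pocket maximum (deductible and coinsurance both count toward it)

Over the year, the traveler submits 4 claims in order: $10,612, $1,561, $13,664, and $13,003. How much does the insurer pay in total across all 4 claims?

$33,140

#1 ($10,612): deductible takes $1,661, $8,951 remains; coinsurance $8,951 × 20% = $1,790.20. Cost to traveler: $3,451.20. OOP to date $3,451.20. Insurer: $10,612 − $3,451.20 = $7,160.80.
#2 ($1,561): 20% coinsurance on $1,561 = $312.20. Cost to traveler: $312.20. OOP to date $3,763.40. Insurer: $1,561 − $312.20 = $1,248.80.
#3 ($13,664): 20% coinsurance on $13,664 = $2,732.80. OOP would hit $6,496.20 > $5,700, so the cap limits the traveler to $5,700 − $3,763.40 = $1,936.60. Plan pays $13,664 − $1,936.60 = $11,727.40.
#4 ($13,003): 20% coinsurance on $13,003 = $2,600.60. Adding that to $5,700 gives $8,300.60, past the $5,700 cap; traveler pays only $5,700 − $5,700 = $0. Plan pays $13,003 − $0 = $13,003.
Insurer total = bills − traveler's total = $38,840 − $5,700 = $33,140.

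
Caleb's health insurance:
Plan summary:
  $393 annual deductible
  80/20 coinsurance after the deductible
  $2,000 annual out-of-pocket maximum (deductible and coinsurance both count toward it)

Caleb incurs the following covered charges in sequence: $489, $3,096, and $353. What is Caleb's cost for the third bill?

$70.60

Claim 1 ($489): $393 finishes the deductible; $96 goes to coinsurance; patient's 20% is $19.20. Patient pays $412.20; OOP now $412.20.
Claim 2 ($3,096): 20% coinsurance on $3,096 = $619.20. Cost to patient: $619.20. OOP to date $1,031.40.
Claim 3 ($353): 20% coinsurance on $353 = $70.60. Patient pays $70.60; OOP now $1,102.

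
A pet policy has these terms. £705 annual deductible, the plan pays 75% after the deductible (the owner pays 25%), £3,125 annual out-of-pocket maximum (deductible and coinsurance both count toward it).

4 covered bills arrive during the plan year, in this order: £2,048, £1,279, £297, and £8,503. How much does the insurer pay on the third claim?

£222.75

Bill 1, £2,048: £705 to deductible, leaving £1,343; coinsurance £1,343 × 25% = £335.75. Owner pays £1,040.75; OOP now £1,040.75. Plan pays £2,048 − £1,040.75 = £1,007.25.
Bill 2, £1,279: 25% coinsurance on £1,279 = £319.75. Owner pays £319.75; OOP now £1,360.50. Insurer: £1,279 − £319.75 = £959.25.
Bill 3, £297: deductible already satisfied, so owner's share is 25% × £297 = £74.25. Owner owes £74.25 (running OOP £1,434.75). Insurer: £297 − £74.25 = £222.75.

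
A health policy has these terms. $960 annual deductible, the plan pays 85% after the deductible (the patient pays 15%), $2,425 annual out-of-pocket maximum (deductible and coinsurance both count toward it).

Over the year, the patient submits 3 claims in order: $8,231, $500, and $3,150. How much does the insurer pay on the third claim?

#1 ($8,231): $960 finishes the deductible; $7,271 goes to coinsurance; patient's 15% is $1,090.65. Patient pays $2,050.65; OOP now $2,050.65. Insurer: $8,231 − $2,050.65 = $6,180.35.
#2 ($500): deductible already satisfied, so patient's share is 15% × $500 = $75. Patient owes $75 (running OOP $2,125.65). Plan pays $500 − $75 = $425.
#3 ($3,150): deductible already satisfied, so patient's share is 15% × $3,150 = $472.50. Adding that to $2,125.65 gives $2,598.15, past the $2,425 cap; patient pays only $2,425 − $2,125.65 = $299.35. Insurer: $3,150 − $299.35 = $2,850.65.

$2,850.65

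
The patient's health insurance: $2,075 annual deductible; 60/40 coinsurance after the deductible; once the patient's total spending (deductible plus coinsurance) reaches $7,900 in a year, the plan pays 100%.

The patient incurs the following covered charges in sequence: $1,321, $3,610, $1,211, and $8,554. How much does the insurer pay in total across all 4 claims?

Bill 1, $1,321: all of it applies to the deductible. Patient owes $1,321 (running OOP $1,321). Plan pays $1,321 − $1,321 = $0.
Bill 2, $3,610: $754 finishes the deductible; $2,856 goes to coinsurance; patient's 40% is $1,142.40. Patient owes $1,896.40 (running OOP $3,217.40). Plan pays $3,610 − $1,896.40 = $1,713.60.
Bill 3, $1,211: 40% coinsurance on $1,211 = $484.40. Patient pays $484.40; OOP now $3,701.80. Insurer: $1,211 − $484.40 = $726.60.
Bill 4, $8,554: deductible met; 40% of $8,554 = $3,421.60. Patient owes $3,421.60 (running OOP $7,123.40). Plan pays $8,554 − $3,421.60 = $5,132.40.
Insurer total: $0 + $1,713.60 + $726.60 + $5,132.40 = $7,572.60.

$7,572.60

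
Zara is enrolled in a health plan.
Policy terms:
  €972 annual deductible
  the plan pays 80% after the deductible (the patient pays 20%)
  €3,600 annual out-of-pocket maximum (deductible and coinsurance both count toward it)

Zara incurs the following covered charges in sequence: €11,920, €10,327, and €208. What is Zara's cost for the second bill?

Claim 1 — €11,920: €972 to deductible, leaving €10,948; coinsurance €10,948 × 20% = €2,189.60. Patient pays €3,161.60; OOP now €3,161.60.
Claim 2 — €10,327: 20% coinsurance on €10,327 = €2,065.40. Adding that to €3,161.60 gives €5,227, past the €3,600 cap; patient pays only €3,600 − €3,161.60 = €438.40.

€438.40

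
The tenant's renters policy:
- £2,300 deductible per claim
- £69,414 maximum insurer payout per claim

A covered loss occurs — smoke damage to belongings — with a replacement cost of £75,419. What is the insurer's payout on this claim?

£69,414

Less the £2,300 deductible: £75,419 − £2,300 = £73,119.
The £69,414 per-incident cap binds; insurer pays £69,414.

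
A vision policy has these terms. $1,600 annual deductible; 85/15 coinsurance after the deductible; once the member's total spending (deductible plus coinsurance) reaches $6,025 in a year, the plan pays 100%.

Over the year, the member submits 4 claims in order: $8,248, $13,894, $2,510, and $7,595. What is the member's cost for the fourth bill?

$967.20

Claim 1 — $8,248: $1,600 finishes the deductible; $6,648 goes to coinsurance; member's 15% is $997.20. Member owes $2,597.20 (running OOP $2,597.20).
Claim 2 — $13,894: 15% coinsurance on $13,894 = $2,084.10. Cost to member: $2,084.10. OOP to date $4,681.30.
Claim 3 — $2,510: deductible already satisfied, so member's share is 15% × $2,510 = $376.50. Member pays $376.50; OOP now $5,057.80.
Claim 4 — $7,595: deductible already satisfied, so member's share is 15% × $7,595 = $1,139.25. Adding that to $5,057.80 gives $6,197.05, past the $6,025 cap; member pays only $6,025 − $5,057.80 = $967.20.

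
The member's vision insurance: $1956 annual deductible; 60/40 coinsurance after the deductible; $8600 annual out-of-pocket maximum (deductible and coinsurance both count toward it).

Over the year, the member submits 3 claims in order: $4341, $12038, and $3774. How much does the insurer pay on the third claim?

$2899.20

#1 ($4341): $1956 finishes the deductible; $2385 goes to coinsurance; 40% of $2385 = $954. Cost to member: $2910. OOP to date $2910. Plan pays $4341 − $2910 = $1431.
#2 ($12038): deductible met; 40% of $12038 = $4815.20. Member owes $4815.20 (running OOP $7725.20). Plan pays $12038 − $4815.20 = $7222.80.
#3 ($3774): deductible met; 40% of $3774 = $1509.60. OOP would hit $9234.80 > $8600, so the cap limits the member to $8600 − $7725.20 = $874.80. Insurer: $3774 − $874.80 = $2899.20.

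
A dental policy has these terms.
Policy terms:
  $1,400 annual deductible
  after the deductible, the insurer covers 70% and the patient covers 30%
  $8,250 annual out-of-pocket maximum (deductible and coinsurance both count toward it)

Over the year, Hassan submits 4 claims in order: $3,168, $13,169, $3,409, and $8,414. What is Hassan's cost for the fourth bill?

$1,346.20

Claim 1 ($3,168): $1,400 to deductible, leaving $1,768; patient's 30% is $530.40. Patient owes $1,930.40 (running OOP $1,930.40).
Claim 2 ($13,169): deductible already satisfied, so patient's share is 30% × $13,169 = $3,950.70. Cost to patient: $3,950.70. OOP to date $5,881.10.
Claim 3 ($3,409): deductible met; 30% of $3,409 = $1,022.70. Cost to patient: $1,022.70. OOP to date $6,903.80.
Claim 4 ($8,414): 30% coinsurance on $8,414 = $2,524.20. That would push OOP to $9,428, over the $8,250 cap, so patient pays $8,250 − $6,903.80 = $1,346.20.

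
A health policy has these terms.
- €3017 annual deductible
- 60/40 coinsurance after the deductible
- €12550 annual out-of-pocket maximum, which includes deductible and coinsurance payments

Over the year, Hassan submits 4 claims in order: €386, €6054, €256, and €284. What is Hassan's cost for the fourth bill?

Bill 1, €386: fully absorbed by the deductible. Cost to patient: €386. OOP to date €386.
Bill 2, €6054: €2631 finishes the deductible; €3423 goes to coinsurance; coinsurance €3423 × 40% = €1369.20. Cost to patient: €4000.20. OOP to date €4386.20.
Bill 3, €256: 40% coinsurance on €256 = €102.40. Patient owes €102.40 (running OOP €4488.60).
Bill 4, €284: 40% coinsurance on €284 = €113.60. Cost to patient: €113.60. OOP to date €4602.20.

€113.60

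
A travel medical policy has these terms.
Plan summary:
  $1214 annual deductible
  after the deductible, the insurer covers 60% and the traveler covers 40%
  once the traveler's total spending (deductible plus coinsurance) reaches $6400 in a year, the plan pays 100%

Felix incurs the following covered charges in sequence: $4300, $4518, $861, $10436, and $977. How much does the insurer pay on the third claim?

Claim 1 — $4300: deductible takes $1214, $3086 remains; coinsurance $3086 × 40% = $1234.40. Traveler pays $2448.40; OOP now $2448.40. Insurer: $4300 − $2448.40 = $1851.60.
Claim 2 — $4518: deductible met; 40% of $4518 = $1807.20. Traveler pays $1807.20; OOP now $4255.60. Insurer: $4518 − $1807.20 = $2710.80.
Claim 3 — $861: deductible met; 40% of $861 = $344.40. Traveler pays $344.40; OOP now $4600. Plan pays $861 − $344.40 = $516.60.

$516.60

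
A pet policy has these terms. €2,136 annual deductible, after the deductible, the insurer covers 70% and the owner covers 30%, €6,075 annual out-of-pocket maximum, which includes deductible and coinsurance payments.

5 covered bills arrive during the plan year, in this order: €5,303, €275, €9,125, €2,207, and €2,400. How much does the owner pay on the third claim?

Claim 1 — €5,303: deductible takes €2,136, €3,167 remains; 30% of €3,167 = €950.10. Cost to owner: €3,086.10. OOP to date €3,086.10.
Claim 2 — €275: deductible met; 30% of €275 = €82.50. Owner owes €82.50 (running OOP €3,168.60).
Claim 3 — €9,125: deductible met; 30% of €9,125 = €2,737.50. Cost to owner: €2,737.50. OOP to date €5,906.10.

€2,737.50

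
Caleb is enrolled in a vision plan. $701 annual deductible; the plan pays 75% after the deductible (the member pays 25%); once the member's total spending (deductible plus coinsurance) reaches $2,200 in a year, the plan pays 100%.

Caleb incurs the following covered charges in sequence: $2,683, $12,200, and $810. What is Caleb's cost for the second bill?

$1,003.50

Bill 1, $2,683: $701 finishes the deductible; $1,982 goes to coinsurance; member's 25% is $495.50. Cost to member: $1,196.50. OOP to date $1,196.50.
Bill 2, $12,200: deductible met; 25% of $12,200 = $3,050. Adding that to $1,196.50 gives $4,246.50, past the $2,200 cap; member pays only $2,200 − $1,196.50 = $1,003.50.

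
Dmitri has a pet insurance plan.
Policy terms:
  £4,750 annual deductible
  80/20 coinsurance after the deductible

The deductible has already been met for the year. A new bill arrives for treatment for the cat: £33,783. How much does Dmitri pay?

£6,756.60

With the deductible met, the entire £33,783 is subject to coinsurance.
20% of £33,783 = £6,756.60 falls to the owner.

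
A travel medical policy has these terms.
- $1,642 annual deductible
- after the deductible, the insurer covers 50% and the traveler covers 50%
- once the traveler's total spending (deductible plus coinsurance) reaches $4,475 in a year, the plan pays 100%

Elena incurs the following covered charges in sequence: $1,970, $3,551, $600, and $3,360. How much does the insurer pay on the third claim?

Claim 1 ($1,970): $1,642 to deductible, leaving $328; traveler's 50% is $164. Traveler pays $1,806; OOP now $1,806. Insurer: $1,970 − $1,806 = $164.
Claim 2 ($3,551): deductible already satisfied, so traveler's share is 50% × $3,551 = $1,775.50. Cost to traveler: $1,775.50. OOP to date $3,581.50. Insurer: $3,551 − $1,775.50 = $1,775.50.
Claim 3 ($600): deductible met; 50% of $600 = $300. Traveler pays $300; OOP now $3,881.50. Plan pays $600 − $300 = $300.

$300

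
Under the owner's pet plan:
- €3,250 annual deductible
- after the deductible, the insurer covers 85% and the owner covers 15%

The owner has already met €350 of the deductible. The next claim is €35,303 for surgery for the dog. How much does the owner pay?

€7,760.45

Deductible still to meet: €3,250 − €350 = €2,900.
After the €2,900 deductible portion, €35,303 − €2,900 = €32,403 is subject to coinsurance.
Owner's 15% share of €32,403 is €4,860.45.
Owner responsibility: €2,900 + €4,860.45 = €7,760.45.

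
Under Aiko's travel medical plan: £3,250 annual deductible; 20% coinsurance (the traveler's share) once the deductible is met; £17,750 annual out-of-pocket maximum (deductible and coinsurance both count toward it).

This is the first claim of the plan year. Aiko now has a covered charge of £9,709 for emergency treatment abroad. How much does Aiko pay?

Deductible not yet touched, so the first £3,250 of the bill goes to the deductible.
After the £3,250 deductible portion, £9,709 − £3,250 = £6,459 is subject to coinsurance.
Coinsurance: £6,459 × 20% = £1,291.80.
Traveler responsibility before any cap: £3,250 + £1,291.80 = £4,541.80.
Year-to-date out-of-pocket becomes £0 + £4,541.80 = £4,541.80, still under the £17,750 maximum, so no cap applies.

£4,541.80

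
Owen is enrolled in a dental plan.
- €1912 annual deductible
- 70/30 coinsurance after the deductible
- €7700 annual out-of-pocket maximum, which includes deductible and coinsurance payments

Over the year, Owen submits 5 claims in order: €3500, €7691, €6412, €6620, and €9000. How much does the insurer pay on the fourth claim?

Bill 1, €3500: deductible takes €1912, €1588 remains; coinsurance €1588 × 30% = €476.40. Cost to patient: €2388.40. OOP to date €2388.40. Plan pays €3500 − €2388.40 = €1111.60.
Bill 2, €7691: deductible already satisfied, so patient's share is 30% × €7691 = €2307.30. Cost to patient: €2307.30. OOP to date €4695.70. Insurer: €7691 − €2307.30 = €5383.70.
Bill 3, €6412: deductible already satisfied, so patient's share is 30% × €6412 = €1923.60. Cost to patient: €1923.60. OOP to date €6619.30. Plan pays €6412 − €1923.60 = €4488.40.
Bill 4, €6620: 30% coinsurance on €6620 = €1986. Adding that to €6619.30 gives €8605.30, past the €7700 cap; patient pays only €7700 − €6619.30 = €1080.70. Plan pays €6620 − €1080.70 = €5539.30.

€5539.30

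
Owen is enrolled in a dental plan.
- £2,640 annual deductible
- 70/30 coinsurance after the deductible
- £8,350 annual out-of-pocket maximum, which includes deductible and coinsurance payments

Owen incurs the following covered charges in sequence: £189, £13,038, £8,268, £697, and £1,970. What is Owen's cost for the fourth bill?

£53.50

#1 (£189): entire amount goes to the deductible. Patient pays £189; OOP now £189.
#2 (£13,038): £2,451 to deductible, leaving £10,587; patient's 30% is £3,176.10. Patient pays £5,627.10; OOP now £5,816.10.
#3 (£8,268): 30% coinsurance on £8,268 = £2,480.40. Patient owes £2,480.40 (running OOP £8,296.50).
#4 (£697): 30% coinsurance on £697 = £209.10. OOP would hit £8,505.60 > £8,350, so the cap limits the patient to £8,350 − £8,296.50 = £53.50.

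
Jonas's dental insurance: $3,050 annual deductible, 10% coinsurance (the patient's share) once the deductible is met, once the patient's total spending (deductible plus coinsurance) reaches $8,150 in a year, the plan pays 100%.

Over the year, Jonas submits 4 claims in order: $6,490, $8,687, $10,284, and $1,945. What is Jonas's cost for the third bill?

Claim 1 ($6,490): $3,050 finishes the deductible; $3,440 goes to coinsurance; 10% of $3,440 = $344. Patient pays $3,394; OOP now $3,394.
Claim 2 ($8,687): deductible met; 10% of $8,687 = $868.70. Patient pays $868.70; OOP now $4,262.70.
Claim 3 ($10,284): deductible met; 10% of $10,284 = $1,028.40. Patient pays $1,028.40; OOP now $5,291.10.

$1,028.40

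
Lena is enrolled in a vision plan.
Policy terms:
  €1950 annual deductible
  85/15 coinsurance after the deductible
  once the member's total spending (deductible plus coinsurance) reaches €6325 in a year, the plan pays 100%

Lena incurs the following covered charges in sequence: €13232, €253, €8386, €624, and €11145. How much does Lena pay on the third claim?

€1257.90

Claim 1 (€13232): €1950 to deductible, leaving €11282; coinsurance €11282 × 15% = €1692.30. Member owes €3642.30 (running OOP €3642.30).
Claim 2 (€253): deductible already satisfied, so member's share is 15% × €253 = €37.95. Member pays €37.95; OOP now €3680.25.
Claim 3 (€8386): deductible met; 15% of €8386 = €1257.90. Member owes €1257.90 (running OOP €4938.15).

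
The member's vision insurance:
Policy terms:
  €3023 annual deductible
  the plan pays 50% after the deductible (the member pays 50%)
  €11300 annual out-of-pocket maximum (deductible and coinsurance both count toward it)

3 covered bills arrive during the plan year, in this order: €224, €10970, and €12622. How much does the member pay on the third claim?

Claim 1 (€224): fully absorbed by the deductible. Member owes €224 (running OOP €224).
Claim 2 (€10970): €2799 finishes the deductible; €8171 goes to coinsurance; member's 50% is €4085.50. Cost to member: €6884.50. OOP to date €7108.50.
Claim 3 (€12622): 50% coinsurance on €12622 = €6311. That would push OOP to €13419.50, over the €11300 cap, so member pays €11300 − €7108.50 = €4191.50.

€4191.50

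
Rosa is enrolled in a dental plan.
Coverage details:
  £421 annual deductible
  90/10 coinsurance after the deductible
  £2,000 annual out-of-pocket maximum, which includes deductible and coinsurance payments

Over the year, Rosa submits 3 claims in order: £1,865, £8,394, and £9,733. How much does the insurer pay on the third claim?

#1 (£1,865): £421 to deductible, leaving £1,444; 10% of £1,444 = £144.40. Patient owes £565.40 (running OOP £565.40). Insurer: £1,865 − £565.40 = £1,299.60.
#2 (£8,394): 10% coinsurance on £8,394 = £839.40. Cost to patient: £839.40. OOP to date £1,404.80. Plan pays £8,394 − £839.40 = £7,554.60.
#3 (£9,733): deductible met; 10% of £9,733 = £973.30. OOP would hit £2,378.10 > £2,000, so the cap limits the patient to £2,000 − £1,404.80 = £595.20. Insurer: £9,733 − £595.20 = £9,137.80.

£9,137.80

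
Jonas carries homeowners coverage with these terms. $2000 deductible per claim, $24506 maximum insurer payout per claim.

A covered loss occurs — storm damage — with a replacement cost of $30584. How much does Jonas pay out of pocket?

$6078

Less the $2000 deductible: $30584 − $2000 = $28584.
$28584 exceeds the $24506 limit, so the insurer pays the limit: $24506.
Out of pocket: $30584 − $24506 = $6078.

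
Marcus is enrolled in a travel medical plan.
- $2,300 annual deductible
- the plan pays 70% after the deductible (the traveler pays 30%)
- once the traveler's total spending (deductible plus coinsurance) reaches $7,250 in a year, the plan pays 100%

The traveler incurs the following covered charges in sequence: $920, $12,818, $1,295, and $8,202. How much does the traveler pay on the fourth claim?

Bill 1, $920: all of it applies to the deductible. Cost to traveler: $920. OOP to date $920.
Bill 2, $12,818: $1,380 to deductible, leaving $11,438; 30% of $11,438 = $3,431.40. Cost to traveler: $4,811.40. OOP to date $5,731.40.
Bill 3, $1,295: 30% coinsurance on $1,295 = $388.50. Traveler pays $388.50; OOP now $6,119.90.
Bill 4, $8,202: 30% coinsurance on $8,202 = $2,460.60. That would push OOP to $8,580.50, over the $7,250 cap, so traveler pays $7,250 − $6,119.90 = $1,130.10.

$1,130.10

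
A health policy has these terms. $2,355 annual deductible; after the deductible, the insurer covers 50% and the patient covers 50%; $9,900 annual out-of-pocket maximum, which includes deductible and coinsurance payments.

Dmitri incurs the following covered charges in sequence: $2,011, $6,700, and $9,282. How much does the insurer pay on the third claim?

#1 ($2,011): all of it applies to the deductible. Patient pays $2,011; OOP now $2,011. Plan pays $2,011 − $2,011 = $0.
#2 ($6,700): $344 finishes the deductible; $6,356 goes to coinsurance; 50% of $6,356 = $3,178. Cost to patient: $3,522. OOP to date $5,533. Plan pays $6,700 − $3,522 = $3,178.
#3 ($9,282): deductible met; 50% of $9,282 = $4,641. OOP would hit $10,174 > $9,900, so the cap limits the patient to $9,900 − $5,533 = $4,367. Plan pays $9,282 − $4,367 = $4,915.

$4,915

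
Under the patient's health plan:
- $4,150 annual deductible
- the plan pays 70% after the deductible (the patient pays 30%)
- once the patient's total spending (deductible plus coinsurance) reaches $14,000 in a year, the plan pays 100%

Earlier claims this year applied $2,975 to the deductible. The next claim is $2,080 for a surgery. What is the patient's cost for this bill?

$1,446.50

$2,975 of the $4,150 deductible is already met, leaving $1,175.
The remaining $905 (= $2,080 − $1,175) moves to coinsurance.
30% of $905 = $271.50 falls to the patient.
That puts the patient's cost at $1,175 + $271.50 = $1,446.50 before any cap.
Year-to-date out-of-pocket becomes $2,975 + $1,446.50 = $4,421.50, still under the $14,000 maximum, so no cap applies.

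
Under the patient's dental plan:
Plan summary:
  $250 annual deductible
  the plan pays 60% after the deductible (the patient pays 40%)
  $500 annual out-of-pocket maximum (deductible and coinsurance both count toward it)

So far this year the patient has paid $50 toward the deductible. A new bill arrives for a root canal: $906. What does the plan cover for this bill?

$50 of the $250 deductible is already met, leaving $200.
The remaining $706 (= $906 − $200) moves to coinsurance.
Coinsurance: $706 × 40% = $282.40.
That puts the patient's cost at $200 + $282.40 = $482.40 before any cap.
That would bring total out-of-pocket to $532.40, past the $500 cap. The patient is capped at $500 − $50 = $450 on this claim.
The plan picks up $906 − $450 = $456.

$456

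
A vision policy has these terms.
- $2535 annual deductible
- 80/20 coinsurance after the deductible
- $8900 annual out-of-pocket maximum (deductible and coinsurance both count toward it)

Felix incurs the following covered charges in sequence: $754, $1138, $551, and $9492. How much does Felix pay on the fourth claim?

$1972

Bill 1, $754: fully absorbed by the deductible. Member pays $754; OOP now $754.
Bill 2, $1138: all of it applies to the deductible. Member owes $1138 (running OOP $1892).
Bill 3, $551: entire amount goes to the deductible. Cost to member: $551. OOP to date $2443.
Bill 4, $9492: $92 finishes the deductible; $9400 goes to coinsurance; member's 20% is $1880. Member pays $1972; OOP now $4415.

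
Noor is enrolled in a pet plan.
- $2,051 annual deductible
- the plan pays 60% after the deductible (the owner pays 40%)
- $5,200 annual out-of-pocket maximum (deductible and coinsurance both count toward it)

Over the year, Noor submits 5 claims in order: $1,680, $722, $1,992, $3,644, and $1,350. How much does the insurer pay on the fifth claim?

$810

Bill 1, $1,680: entire amount goes to the deductible. Cost to owner: $1,680. OOP to date $1,680. Insurer: $1,680 − $1,680 = $0.
Bill 2, $722: $371 to deductible, leaving $351; coinsurance $351 × 40% = $140.40. Owner owes $511.40 (running OOP $2,191.40). Insurer: $722 − $511.40 = $210.60.
Bill 3, $1,992: 40% coinsurance on $1,992 = $796.80. Cost to owner: $796.80. OOP to date $2,988.20. Insurer: $1,992 − $796.80 = $1,195.20.
Bill 4, $3,644: deductible met; 40% of $3,644 = $1,457.60. Owner pays $1,457.60; OOP now $4,445.80. Insurer: $3,644 − $1,457.60 = $2,186.40.
Bill 5, $1,350: 40% coinsurance on $1,350 = $540. Owner owes $540 (running OOP $4,985.80). Insurer: $1,350 − $540 = $810.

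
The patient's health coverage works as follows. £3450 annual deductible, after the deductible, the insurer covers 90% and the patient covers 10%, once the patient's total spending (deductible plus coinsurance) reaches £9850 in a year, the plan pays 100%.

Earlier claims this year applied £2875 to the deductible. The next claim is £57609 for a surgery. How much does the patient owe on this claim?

Deductible still to meet: £3450 − £2875 = £575.
The remaining £57034 (= £57609 − £575) moves to coinsurance.
10% of £57034 = £5703.40 falls to the patient.
That puts the patient's cost at £575 + £5703.40 = £6278.40 before any cap.
Cumulative spending £2875 + £6278.40 = £9153.40 stays under the £9850 maximum.

£6278.40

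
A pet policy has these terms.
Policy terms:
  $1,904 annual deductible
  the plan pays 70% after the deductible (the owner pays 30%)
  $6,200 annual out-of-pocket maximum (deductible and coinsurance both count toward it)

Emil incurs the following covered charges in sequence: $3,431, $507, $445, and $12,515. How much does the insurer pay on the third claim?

$311.50

Claim 1 ($3,431): $1,904 finishes the deductible; $1,527 goes to coinsurance; owner's 30% is $458.10. Cost to owner: $2,362.10. OOP to date $2,362.10. Plan pays $3,431 − $2,362.10 = $1,068.90.
Claim 2 ($507): 30% coinsurance on $507 = $152.10. Cost to owner: $152.10. OOP to date $2,514.20. Plan pays $507 − $152.10 = $354.90.
Claim 3 ($445): 30% coinsurance on $445 = $133.50. Cost to owner: $133.50. OOP to date $2,647.70. Plan pays $445 − $133.50 = $311.50.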